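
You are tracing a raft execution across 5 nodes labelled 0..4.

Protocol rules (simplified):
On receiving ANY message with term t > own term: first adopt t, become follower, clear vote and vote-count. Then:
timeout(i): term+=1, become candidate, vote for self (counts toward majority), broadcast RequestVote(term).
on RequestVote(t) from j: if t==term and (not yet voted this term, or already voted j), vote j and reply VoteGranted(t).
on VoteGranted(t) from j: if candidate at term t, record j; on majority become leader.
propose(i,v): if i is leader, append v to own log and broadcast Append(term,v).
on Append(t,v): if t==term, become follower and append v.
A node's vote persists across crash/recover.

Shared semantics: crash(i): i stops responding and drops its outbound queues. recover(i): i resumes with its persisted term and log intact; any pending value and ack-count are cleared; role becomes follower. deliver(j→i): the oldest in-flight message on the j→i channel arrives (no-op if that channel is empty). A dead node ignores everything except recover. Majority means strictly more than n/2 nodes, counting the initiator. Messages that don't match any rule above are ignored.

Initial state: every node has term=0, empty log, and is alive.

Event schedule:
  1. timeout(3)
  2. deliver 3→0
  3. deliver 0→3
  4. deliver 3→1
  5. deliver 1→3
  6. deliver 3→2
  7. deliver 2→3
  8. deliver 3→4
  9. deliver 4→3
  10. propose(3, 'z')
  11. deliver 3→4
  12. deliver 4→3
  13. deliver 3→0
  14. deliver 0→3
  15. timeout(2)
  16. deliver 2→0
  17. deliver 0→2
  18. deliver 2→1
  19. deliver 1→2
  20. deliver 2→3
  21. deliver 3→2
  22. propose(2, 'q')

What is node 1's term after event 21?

[1] timeout(3) → N3(cand t1 [-])
[2] deliver 3→0 → N0(foll t1 [-])
[3] deliver 0→3 → ∅
[4] deliver 3→1 → N1(foll t1 [-])
[5] deliver 1→3 → N3(lead t1 [-])
[6] deliver 3→2 → N2(foll t1 [-])
[7] deliver 2→3 → ∅
[8] deliver 3→4 → N4(foll t1 [-])
[9] deliver 4→3 → ∅
[10] propose(3,'z') → N3(lead t1 [z])
[11] deliver 3→4 → N4(foll t1 [z])
[12] deliver 4→3 → ∅
[13] deliver 3→0 → N0(foll t1 [z])
[14] deliver 0→3 → ∅
[15] timeout(2) → N2(cand t2 [-])
[16] deliver 2→0 → N0(foll t2 [z])
[17] deliver 0→2 → ∅
[18] deliver 2→1 → N1(foll t2 [-])
[19] deliver 1→2 → N2(lead t2 [-])
[20] deliver 2→3 → N3(foll t2 [z])
[21] deliver 3→2 → ∅

2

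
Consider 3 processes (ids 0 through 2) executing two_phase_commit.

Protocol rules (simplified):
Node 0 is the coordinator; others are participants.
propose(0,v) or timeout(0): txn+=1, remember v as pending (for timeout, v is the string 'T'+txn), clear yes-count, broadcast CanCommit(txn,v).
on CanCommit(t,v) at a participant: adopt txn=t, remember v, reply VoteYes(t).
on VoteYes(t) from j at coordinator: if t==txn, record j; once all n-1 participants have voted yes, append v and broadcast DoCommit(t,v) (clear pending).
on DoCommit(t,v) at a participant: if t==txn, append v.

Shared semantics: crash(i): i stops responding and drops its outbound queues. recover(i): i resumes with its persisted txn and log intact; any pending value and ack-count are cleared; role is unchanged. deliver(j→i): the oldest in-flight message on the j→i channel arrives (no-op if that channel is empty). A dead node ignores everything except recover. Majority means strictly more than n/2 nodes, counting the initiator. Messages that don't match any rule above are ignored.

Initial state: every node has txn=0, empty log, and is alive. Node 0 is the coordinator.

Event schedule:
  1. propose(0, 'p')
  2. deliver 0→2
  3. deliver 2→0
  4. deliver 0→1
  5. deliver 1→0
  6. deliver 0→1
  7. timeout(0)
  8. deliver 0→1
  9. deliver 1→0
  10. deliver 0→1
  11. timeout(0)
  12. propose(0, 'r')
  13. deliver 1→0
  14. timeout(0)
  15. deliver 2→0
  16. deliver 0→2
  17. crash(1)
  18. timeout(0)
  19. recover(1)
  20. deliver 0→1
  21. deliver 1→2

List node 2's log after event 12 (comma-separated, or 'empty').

empty

[1] propose(0,'p') → N0(coor t1 [-])
[2] deliver 0→2 → N2(part t1 [-])
[3] deliver 2→0 → ∅
[4] deliver 0→1 → N1(part t1 [-])
[5] deliver 1→0 → N0(coor t1 [p])
[6] deliver 0→1 → N1(part t1 [p])
[7] timeout(0) → N0(coor t2 [p])
[8] deliver 0→1 → N1(part t2 [p])
[9] deliver 1→0 → ∅
[10] deliver 0→1 → ∅
[11] timeout(0) → N0(coor t3 [p])
[12] propose(0,'r') → N0(coor t4 [p])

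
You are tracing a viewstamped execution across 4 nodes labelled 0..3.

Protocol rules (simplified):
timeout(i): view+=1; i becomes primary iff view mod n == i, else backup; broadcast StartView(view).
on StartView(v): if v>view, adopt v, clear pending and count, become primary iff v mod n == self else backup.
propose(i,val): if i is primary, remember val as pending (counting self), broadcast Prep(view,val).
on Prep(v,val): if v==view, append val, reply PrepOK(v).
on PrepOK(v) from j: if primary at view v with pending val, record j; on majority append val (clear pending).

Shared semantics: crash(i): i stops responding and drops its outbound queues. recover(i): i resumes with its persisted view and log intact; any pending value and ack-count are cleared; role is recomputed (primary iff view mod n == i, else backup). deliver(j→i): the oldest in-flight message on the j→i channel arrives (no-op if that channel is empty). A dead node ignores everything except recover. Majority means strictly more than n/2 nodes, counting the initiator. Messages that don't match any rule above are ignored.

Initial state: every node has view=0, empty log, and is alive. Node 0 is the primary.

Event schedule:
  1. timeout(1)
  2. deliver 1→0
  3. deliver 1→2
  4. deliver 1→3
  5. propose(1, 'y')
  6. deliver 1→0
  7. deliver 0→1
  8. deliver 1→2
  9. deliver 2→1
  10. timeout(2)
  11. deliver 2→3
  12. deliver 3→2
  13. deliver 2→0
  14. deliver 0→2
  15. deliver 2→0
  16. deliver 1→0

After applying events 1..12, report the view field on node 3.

2

step 1 timeout(1): 1={prim,v=1,log=-}
step 2 deliver 1→0: 0={back,v=1,log=-}
step 3 deliver 1→2: 2={back,v=1,log=-}
step 4 deliver 1→3: 3={back,v=1,log=-}
step 5 propose(1,'y'): —
step 6 deliver 1→0: 0={back,v=1,log=y}
step 7 deliver 0→1: —
step 8 deliver 1→2: 2={back,v=1,log=y}
step 9 deliver 2→1: 1={prim,v=1,log=y}
step 10 timeout(2): 2={prim,v=2,log=y}
step 11 deliver 2→3: 3={back,v=2,log=-}
step 12 deliver 3→2: —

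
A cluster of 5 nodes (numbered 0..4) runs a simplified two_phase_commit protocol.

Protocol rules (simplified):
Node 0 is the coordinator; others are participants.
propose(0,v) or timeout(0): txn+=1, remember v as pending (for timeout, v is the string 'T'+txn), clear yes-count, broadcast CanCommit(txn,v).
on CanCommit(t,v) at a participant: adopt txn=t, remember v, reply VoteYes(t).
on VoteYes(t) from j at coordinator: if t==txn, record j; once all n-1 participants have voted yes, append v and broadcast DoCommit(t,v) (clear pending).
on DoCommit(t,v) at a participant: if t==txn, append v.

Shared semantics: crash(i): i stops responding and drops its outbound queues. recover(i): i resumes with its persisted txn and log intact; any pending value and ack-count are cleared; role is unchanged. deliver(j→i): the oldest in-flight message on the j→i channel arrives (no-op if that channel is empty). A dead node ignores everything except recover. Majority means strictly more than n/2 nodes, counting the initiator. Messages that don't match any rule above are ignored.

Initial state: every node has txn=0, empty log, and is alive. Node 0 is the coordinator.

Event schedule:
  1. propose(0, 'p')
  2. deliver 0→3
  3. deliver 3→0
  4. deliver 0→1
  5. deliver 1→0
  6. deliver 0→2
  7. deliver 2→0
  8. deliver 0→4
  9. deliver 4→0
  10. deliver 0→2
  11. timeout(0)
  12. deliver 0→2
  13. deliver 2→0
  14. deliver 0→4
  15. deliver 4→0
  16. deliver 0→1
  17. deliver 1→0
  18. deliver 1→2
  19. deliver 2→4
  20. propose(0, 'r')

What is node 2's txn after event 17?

after 1 — propose(0,'p'): n0:coor/t1/[-]
after 2 — deliver 0→3: n3:part/t1/[-]
after 3 — deliver 3→0: ·
after 4 — deliver 0→1: n1:part/t1/[-]
after 5 — deliver 1→0: ·
after 6 — deliver 0→2: n2:part/t1/[-]
after 7 — deliver 2→0: ·
after 8 — deliver 0→4: n4:part/t1/[-]
after 9 — deliver 4→0: n0:coor/t1/[p]
after 10 — deliver 0→2: n2:part/t1/[p]
after 11 — timeout(0): n0:coor/t2/[p]
after 12 — deliver 0→2: n2:part/t2/[p]
after 13 — deliver 2→0: ·
after 14 — deliver 0→4: n4:part/t1/[p]
after 15 — deliver 4→0: ·
after 16 — deliver 0→1: n1:part/t1/[p]
after 17 — deliver 1→0: ·

2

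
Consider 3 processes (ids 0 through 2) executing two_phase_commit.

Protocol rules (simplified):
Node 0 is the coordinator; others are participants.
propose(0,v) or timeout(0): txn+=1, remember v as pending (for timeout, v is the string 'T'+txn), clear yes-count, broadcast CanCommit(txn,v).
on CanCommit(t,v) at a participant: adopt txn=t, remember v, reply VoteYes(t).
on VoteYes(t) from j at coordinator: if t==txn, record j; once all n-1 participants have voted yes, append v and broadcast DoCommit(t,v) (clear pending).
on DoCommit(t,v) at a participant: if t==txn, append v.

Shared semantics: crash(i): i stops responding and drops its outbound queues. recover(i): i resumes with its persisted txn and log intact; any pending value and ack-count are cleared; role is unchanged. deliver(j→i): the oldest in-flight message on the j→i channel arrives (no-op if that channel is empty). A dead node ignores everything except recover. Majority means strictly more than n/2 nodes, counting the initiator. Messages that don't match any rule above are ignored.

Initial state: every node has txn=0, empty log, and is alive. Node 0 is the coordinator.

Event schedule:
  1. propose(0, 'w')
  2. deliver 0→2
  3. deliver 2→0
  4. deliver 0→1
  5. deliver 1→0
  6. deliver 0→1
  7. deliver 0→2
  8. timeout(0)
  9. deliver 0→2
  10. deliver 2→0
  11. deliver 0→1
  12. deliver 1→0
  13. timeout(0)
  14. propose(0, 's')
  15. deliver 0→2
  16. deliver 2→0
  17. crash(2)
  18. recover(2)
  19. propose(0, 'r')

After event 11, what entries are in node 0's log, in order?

[1] propose(0,'w') → N0(coor t1 [-])
[2] deliver 0→2 → N2(part t1 [-])
[3] deliver 2→0 → ∅
[4] deliver 0→1 → N1(part t1 [-])
[5] deliver 1→0 → N0(coor t1 [w])
[6] deliver 0→1 → N1(part t1 [w])
[7] deliver 0→2 → N2(part t1 [w])
[8] timeout(0) → N0(coor t2 [w])
[9] deliver 0→2 → N2(part t2 [w])
[10] deliver 2→0 → ∅
[11] deliver 0→1 → N1(part t2 [w])

w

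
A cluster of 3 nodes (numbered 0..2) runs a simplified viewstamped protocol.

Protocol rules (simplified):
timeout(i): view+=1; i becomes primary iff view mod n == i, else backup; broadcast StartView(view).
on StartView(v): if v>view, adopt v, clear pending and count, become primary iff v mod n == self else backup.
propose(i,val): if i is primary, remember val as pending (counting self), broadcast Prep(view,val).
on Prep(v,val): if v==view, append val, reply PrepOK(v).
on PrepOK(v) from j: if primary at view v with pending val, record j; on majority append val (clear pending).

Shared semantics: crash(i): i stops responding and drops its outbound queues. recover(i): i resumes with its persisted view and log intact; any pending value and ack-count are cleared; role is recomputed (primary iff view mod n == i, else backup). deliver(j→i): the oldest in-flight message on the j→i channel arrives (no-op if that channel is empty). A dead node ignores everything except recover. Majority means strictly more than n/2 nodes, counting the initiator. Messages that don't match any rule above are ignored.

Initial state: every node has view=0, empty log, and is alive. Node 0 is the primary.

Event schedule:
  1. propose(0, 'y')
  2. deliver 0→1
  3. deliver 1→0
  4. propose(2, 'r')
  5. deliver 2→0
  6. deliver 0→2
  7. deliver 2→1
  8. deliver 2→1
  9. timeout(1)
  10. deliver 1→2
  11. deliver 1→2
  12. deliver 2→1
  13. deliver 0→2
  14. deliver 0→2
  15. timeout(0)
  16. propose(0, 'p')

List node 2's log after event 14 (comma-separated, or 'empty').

e1 propose(0,'y'): ·
e2 deliver 0→1: 1[back,v=0,y]
e3 deliver 1→0: 0[prim,v=0,y]
e4 propose(2,'r'): ·
e5 deliver 2→0: ·
e6 deliver 0→2: 2[back,v=0,y]
e7 deliver 2→1: ·
e8 deliver 2→1: ·
e9 timeout(1): 1[prim,v=1,y]
e10 deliver 1→2: 2[back,v=1,y]
e11 deliver 1→2: ·
e12 deliver 2→1: ·
e13 deliver 0→2: ·
e14 deliver 0→2: ·

y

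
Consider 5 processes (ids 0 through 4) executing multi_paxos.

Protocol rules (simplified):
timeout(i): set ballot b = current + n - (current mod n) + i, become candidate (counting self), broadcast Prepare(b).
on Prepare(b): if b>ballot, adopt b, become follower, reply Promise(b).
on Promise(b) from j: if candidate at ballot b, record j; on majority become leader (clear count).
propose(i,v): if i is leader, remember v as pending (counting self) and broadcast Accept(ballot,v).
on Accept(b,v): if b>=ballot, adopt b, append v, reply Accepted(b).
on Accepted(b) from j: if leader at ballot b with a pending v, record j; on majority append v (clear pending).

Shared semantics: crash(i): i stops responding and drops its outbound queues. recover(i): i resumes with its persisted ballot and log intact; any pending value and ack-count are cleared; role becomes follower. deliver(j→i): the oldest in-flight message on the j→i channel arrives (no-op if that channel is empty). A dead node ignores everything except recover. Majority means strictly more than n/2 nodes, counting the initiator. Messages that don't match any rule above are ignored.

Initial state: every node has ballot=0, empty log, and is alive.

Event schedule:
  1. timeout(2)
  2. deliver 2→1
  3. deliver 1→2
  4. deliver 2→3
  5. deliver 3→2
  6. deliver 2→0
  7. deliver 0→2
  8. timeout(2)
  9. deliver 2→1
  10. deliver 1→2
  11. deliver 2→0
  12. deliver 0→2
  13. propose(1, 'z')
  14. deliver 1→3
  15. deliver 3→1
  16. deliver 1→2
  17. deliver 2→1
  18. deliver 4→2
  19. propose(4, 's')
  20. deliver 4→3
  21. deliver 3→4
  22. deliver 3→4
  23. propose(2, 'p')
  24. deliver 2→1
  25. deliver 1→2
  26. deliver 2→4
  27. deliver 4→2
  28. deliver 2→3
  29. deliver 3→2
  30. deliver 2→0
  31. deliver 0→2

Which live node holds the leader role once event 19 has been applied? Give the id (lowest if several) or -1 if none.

[1] timeout(2) → N2(cand b7 [-])
[2] deliver 2→1 → N1(foll b7 [-])
[3] deliver 1→2 → ∅
[4] deliver 2→3 → N3(foll b7 [-])
[5] deliver 3→2 → N2(lead b7 [-])
[6] deliver 2→0 → N0(foll b7 [-])
[7] deliver 0→2 → ∅
[8] timeout(2) → N2(cand b12 [-])
[9] deliver 2→1 → N1(foll b12 [-])
[10] deliver 1→2 → ∅
[11] deliver 2→0 → N0(foll b12 [-])
[12] deliver 0→2 → N2(lead b12 [-])
[13] propose(1,'z') → ∅
[14] deliver 1→3 → ∅
[15] deliver 3→1 → ∅
[16] deliver 1→2 → ∅
[17] deliver 2→1 → ∅
[18] deliver 4→2 → ∅
[19] propose(4,'s') → ∅

2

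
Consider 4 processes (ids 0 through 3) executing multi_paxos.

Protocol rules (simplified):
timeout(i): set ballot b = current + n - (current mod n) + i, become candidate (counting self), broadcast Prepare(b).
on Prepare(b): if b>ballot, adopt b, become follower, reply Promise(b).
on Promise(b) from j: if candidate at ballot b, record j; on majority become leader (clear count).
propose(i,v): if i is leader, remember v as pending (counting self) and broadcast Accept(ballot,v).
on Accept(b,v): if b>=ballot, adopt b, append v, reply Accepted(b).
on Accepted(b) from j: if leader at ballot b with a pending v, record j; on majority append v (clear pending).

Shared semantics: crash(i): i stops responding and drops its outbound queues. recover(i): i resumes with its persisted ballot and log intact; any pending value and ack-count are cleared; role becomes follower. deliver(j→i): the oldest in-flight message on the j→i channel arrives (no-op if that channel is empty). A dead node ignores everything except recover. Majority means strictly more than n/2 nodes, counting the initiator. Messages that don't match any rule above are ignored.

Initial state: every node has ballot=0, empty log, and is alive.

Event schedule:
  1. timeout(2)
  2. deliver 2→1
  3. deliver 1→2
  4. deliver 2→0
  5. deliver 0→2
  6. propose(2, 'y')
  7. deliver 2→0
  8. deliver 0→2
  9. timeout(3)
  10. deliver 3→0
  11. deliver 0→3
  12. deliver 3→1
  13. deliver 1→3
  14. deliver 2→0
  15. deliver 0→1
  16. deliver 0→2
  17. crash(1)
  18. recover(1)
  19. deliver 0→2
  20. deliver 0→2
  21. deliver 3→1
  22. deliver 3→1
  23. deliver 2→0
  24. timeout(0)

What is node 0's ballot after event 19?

7

[1] timeout(2) → N2(cand b6 [-])
[2] deliver 2→1 → N1(foll b6 [-])
[3] deliver 1→2 → ∅
[4] deliver 2→0 → N0(foll b6 [-])
[5] deliver 0→2 → N2(lead b6 [-])
[6] propose(2,'y') → ∅
[7] deliver 2→0 → N0(foll b6 [y])
[8] deliver 0→2 → ∅
[9] timeout(3) → N3(cand b7 [-])
[10] deliver 3→0 → N0(foll b7 [y])
[11] deliver 0→3 → ∅
[12] deliver 3→1 → N1(foll b7 [-])
[13] deliver 1→3 → N3(lead b7 [-])
[14] deliver 2→0 → ∅
[15] deliver 0→1 → ∅
[16] deliver 0→2 → ∅
[17] crash(1) → N1(✗foll b7 [-])
[18] recover(1) → N1(foll b7 [-])
[19] deliver 0→2 → ∅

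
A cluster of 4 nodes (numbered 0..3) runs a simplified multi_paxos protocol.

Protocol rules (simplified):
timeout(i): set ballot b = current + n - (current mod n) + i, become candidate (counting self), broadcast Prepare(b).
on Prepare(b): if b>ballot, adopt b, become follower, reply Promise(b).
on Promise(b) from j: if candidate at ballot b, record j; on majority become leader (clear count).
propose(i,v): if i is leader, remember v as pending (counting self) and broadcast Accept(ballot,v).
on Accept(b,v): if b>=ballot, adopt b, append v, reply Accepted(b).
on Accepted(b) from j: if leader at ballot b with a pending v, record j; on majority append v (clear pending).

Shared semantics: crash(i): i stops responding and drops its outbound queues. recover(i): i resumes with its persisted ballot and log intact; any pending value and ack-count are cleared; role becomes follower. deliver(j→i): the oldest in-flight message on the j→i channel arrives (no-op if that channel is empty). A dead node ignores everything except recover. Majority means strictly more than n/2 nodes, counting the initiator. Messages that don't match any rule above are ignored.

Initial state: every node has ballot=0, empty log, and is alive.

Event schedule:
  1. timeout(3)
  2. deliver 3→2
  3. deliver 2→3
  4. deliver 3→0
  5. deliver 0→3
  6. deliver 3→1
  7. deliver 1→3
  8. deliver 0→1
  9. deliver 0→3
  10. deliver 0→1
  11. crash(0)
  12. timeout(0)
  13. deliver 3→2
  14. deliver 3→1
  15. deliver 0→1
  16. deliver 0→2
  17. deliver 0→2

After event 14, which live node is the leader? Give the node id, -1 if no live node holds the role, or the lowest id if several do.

after 1 — timeout(3): n3:cand/b7/[-]
after 2 — deliver 3→2: n2:foll/b7/[-]
after 3 — deliver 2→3: ·
after 4 — deliver 3→0: n0:foll/b7/[-]
after 5 — deliver 0→3: n3:lead/b7/[-]
after 6 — deliver 3→1: n1:foll/b7/[-]
after 7 — deliver 1→3: ·
after 8 — deliver 0→1: ·
after 9 — deliver 0→3: ·
after 10 — deliver 0→1: ·
after 11 — crash(0): n0:✗foll/b7/[-]
after 12 — timeout(0): ·
after 13 — deliver 3→2: ·
after 14 — deliver 3→1: ·

3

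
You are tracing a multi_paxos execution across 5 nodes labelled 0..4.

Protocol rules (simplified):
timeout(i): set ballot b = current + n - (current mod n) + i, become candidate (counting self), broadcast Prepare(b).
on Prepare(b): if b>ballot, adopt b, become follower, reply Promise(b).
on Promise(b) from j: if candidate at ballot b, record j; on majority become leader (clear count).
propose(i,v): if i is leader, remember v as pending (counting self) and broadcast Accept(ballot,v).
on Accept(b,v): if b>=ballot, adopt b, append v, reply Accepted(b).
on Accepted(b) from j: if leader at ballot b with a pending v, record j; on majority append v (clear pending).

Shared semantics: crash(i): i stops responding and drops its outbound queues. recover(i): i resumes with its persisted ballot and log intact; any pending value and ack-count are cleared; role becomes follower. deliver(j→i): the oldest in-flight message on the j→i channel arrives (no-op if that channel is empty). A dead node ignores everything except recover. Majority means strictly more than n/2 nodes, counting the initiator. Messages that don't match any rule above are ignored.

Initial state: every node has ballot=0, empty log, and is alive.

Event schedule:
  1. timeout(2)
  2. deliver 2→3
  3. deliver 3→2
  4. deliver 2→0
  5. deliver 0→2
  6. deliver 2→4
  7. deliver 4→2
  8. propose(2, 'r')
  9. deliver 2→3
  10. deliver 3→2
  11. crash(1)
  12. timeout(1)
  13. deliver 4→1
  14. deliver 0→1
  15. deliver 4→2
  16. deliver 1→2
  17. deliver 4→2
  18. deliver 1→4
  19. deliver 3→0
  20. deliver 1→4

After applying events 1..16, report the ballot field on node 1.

[1] timeout(2) → N2(cand b7 [-])
[2] deliver 2→3 → N3(foll b7 [-])
[3] deliver 3→2 → ∅
[4] deliver 2→0 → N0(foll b7 [-])
[5] deliver 0→2 → N2(lead b7 [-])
[6] deliver 2→4 → N4(foll b7 [-])
[7] deliver 4→2 → ∅
[8] propose(2,'r') → ∅
[9] deliver 2→3 → N3(foll b7 [r])
[10] deliver 3→2 → ∅
[11] crash(1) → N1(✗foll b0 [-])
[12] timeout(1) → ∅
[13] deliver 4→1 → ∅
[14] deliver 0→1 → ∅
[15] deliver 4→2 → ∅
[16] deliver 1→2 → ∅

0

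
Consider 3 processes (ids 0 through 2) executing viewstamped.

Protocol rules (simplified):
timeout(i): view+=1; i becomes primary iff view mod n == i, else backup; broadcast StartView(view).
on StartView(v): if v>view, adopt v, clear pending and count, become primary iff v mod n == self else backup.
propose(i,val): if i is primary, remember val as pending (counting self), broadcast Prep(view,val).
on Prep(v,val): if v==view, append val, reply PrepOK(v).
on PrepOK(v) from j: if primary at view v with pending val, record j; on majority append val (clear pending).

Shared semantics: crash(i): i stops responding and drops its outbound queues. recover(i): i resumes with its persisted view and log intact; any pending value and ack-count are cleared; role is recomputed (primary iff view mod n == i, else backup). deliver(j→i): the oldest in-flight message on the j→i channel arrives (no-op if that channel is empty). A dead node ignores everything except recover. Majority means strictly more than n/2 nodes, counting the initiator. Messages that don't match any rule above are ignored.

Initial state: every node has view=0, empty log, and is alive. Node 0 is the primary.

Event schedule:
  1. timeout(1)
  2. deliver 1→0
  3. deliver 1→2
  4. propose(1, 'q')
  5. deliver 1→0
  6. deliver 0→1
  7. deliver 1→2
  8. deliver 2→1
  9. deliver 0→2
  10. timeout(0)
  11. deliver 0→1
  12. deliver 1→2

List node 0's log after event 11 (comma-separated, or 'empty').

q

[1] timeout(1) → N1(prim v1 [-])
[2] deliver 1→0 → N0(back v1 [-])
[3] deliver 1→2 → N2(back v1 [-])
[4] propose(1,'q') → ∅
[5] deliver 1→0 → N0(back v1 [q])
[6] deliver 0→1 → N1(prim v1 [q])
[7] deliver 1→2 → N2(back v1 [q])
[8] deliver 2→1 → ∅
[9] deliver 0→2 → ∅
[10] timeout(0) → N0(back v2 [q])
[11] deliver 0→1 → N1(back v2 [q])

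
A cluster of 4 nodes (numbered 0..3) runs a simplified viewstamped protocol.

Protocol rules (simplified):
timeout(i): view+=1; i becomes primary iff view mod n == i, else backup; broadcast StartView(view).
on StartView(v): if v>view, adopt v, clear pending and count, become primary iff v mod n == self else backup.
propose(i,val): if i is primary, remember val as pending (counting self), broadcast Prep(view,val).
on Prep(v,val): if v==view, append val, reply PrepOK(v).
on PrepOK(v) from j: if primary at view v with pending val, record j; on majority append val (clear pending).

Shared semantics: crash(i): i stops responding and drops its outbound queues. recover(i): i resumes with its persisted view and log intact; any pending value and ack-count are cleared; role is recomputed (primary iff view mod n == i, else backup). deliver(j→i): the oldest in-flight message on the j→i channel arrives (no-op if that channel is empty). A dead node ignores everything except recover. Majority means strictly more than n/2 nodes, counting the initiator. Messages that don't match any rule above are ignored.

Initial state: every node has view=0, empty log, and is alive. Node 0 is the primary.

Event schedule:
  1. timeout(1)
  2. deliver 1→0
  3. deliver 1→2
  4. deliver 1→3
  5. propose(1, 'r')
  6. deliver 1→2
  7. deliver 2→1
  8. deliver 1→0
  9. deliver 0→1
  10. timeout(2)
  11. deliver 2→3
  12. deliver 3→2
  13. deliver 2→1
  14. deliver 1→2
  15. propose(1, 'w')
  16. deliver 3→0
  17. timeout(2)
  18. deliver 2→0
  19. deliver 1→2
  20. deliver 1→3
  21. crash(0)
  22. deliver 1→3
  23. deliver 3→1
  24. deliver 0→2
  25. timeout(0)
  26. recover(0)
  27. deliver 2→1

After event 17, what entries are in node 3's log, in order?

step 1 timeout(1): 1={prim,v=1,log=-}
step 2 deliver 1→0: 0={back,v=1,log=-}
step 3 deliver 1→2: 2={back,v=1,log=-}
step 4 deliver 1→3: 3={back,v=1,log=-}
step 5 propose(1,'r'): —
step 6 deliver 1→2: 2={back,v=1,log=r}
step 7 deliver 2→1: —
step 8 deliver 1→0: 0={back,v=1,log=r}
step 9 deliver 0→1: 1={prim,v=1,log=r}
step 10 timeout(2): 2={prim,v=2,log=r}
step 11 deliver 2→3: 3={back,v=2,log=-}
step 12 deliver 3→2: —
step 13 deliver 2→1: 1={back,v=2,log=r}
step 14 deliver 1→2: —
step 15 propose(1,'w'): —
step 16 deliver 3→0: —
step 17 timeout(2): 2={back,v=3,log=r}

empty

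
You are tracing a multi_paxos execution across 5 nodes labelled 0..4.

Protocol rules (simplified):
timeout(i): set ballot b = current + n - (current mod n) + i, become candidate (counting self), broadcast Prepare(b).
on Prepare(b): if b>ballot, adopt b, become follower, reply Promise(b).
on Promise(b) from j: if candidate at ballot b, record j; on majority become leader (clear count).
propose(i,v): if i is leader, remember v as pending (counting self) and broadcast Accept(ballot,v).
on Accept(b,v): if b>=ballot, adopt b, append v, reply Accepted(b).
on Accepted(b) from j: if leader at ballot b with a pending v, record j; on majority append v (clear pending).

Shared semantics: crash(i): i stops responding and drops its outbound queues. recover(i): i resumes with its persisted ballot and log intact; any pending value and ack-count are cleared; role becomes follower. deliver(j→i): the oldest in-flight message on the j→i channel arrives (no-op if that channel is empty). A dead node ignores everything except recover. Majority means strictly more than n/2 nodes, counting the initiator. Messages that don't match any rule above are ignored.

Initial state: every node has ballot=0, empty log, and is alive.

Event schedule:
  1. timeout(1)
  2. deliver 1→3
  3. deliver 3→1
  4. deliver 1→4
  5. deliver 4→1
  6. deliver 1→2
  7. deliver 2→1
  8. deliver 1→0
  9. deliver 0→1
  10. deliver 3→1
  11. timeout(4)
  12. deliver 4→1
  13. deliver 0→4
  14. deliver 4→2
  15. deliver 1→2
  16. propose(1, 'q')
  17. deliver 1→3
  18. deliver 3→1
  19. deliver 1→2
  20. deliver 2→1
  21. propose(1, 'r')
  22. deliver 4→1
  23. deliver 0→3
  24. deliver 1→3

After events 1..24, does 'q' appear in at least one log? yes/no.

no

e1 timeout(1): 1[cand,b=6,-]
e2 deliver 1→3: 3[foll,b=6,-]
e3 deliver 3→1: ·
e4 deliver 1→4: 4[foll,b=6,-]
e5 deliver 4→1: 1[lead,b=6,-]
e6 deliver 1→2: 2[foll,b=6,-]
e7 deliver 2→1: ·
e8 deliver 1→0: 0[foll,b=6,-]
e9 deliver 0→1: ·
e10 deliver 3→1: ·
e11 timeout(4): 4[cand,b=14,-]
e12 deliver 4→1: 1[foll,b=14,-]
e13 deliver 0→4: ·
e14 deliver 4→2: 2[foll,b=14,-]
e15 deliver 1→2: ·
e16 propose(1,'q'): ·
e17 deliver 1→3: ·
e18 deliver 3→1: ·
e19 deliver 1→2: ·
e20 deliver 2→1: ·
e21 propose(1,'r'): ·
e22 deliver 4→1: ·
e23 deliver 0→3: ·
e24 deliver 1→3: ·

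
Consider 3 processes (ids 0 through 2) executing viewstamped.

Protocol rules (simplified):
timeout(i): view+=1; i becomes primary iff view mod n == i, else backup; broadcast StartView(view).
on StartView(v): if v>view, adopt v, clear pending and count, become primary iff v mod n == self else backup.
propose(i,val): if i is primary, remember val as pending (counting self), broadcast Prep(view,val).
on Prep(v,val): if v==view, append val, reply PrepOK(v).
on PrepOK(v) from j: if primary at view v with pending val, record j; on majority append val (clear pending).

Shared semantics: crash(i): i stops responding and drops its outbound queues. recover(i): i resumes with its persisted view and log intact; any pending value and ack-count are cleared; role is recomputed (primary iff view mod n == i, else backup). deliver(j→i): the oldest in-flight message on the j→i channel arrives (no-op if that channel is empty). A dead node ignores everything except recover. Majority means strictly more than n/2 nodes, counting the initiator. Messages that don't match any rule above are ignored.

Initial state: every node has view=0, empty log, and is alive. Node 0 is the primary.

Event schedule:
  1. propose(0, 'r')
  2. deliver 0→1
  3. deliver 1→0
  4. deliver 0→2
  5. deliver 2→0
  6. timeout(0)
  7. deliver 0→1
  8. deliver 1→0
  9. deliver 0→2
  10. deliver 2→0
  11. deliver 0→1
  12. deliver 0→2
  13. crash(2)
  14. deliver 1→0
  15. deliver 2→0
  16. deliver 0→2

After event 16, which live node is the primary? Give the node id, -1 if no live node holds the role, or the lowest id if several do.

1

e1 propose(0,'r'): ·
e2 deliver 0→1: 1[back,v=0,r]
e3 deliver 1→0: 0[prim,v=0,r]
e4 deliver 0→2: 2[back,v=0,r]
e5 deliver 2→0: ·
e6 timeout(0): 0[back,v=1,r]
e7 deliver 0→1: 1[prim,v=1,r]
e8 deliver 1→0: ·
e9 deliver 0→2: 2[back,v=1,r]
e10 deliver 2→0: ·
e11 deliver 0→1: ·
e12 deliver 0→2: ·
e13 crash(2): 2[✗back,v=1,r]
e14 deliver 1→0: ·
e15 deliver 2→0: ·
e16 deliver 0→2: ·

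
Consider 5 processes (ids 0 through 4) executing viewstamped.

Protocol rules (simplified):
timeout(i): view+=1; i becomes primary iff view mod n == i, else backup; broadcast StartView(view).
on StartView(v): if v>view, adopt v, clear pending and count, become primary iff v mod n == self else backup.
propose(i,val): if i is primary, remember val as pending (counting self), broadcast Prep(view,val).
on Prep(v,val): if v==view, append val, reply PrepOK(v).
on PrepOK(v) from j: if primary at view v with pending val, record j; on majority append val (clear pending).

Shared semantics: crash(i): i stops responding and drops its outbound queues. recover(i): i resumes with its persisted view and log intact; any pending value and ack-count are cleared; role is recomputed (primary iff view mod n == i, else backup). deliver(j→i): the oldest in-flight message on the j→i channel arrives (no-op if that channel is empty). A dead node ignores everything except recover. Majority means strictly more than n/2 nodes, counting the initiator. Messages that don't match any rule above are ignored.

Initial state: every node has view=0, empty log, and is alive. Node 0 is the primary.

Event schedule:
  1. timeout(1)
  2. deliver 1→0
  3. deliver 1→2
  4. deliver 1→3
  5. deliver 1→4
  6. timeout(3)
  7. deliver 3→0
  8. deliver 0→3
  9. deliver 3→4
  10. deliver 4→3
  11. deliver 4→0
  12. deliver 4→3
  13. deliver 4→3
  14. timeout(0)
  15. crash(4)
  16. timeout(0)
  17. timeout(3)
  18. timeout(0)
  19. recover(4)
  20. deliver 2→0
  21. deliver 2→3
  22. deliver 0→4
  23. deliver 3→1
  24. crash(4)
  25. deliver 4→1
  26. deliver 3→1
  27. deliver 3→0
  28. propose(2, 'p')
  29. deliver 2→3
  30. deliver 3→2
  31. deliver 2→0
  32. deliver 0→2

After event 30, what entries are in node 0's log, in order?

empty

[1] timeout(1) → N1(prim v1 [-])
[2] deliver 1→0 → N0(back v1 [-])
[3] deliver 1→2 → N2(back v1 [-])
[4] deliver 1→3 → N3(back v1 [-])
[5] deliver 1→4 → N4(back v1 [-])
[6] timeout(3) → N3(back v2 [-])
[7] deliver 3→0 → N0(back v2 [-])
[8] deliver 0→3 → ∅
[9] deliver 3→4 → N4(back v2 [-])
[10] deliver 4→3 → ∅
[11] deliver 4→0 → ∅
[12] deliver 4→3 → ∅
[13] deliver 4→3 → ∅
[14] timeout(0) → N0(back v3 [-])
[15] crash(4) → N4(✗back v2 [-])
[16] timeout(0) → N0(back v4 [-])
[17] timeout(3) → N3(prim v3 [-])
[18] timeout(0) → N0(prim v5 [-])
[19] recover(4) → N4(back v2 [-])
[20] deliver 2→0 → ∅
[21] deliver 2→3 → ∅
[22] deliver 0→4 → N4(back v3 [-])
[23] deliver 3→1 → N1(back v2 [-])
[24] crash(4) → N4(✗back v3 [-])
[25] deliver 4→1 → ∅
[26] deliver 3→1 → N1(back v3 [-])
[27] deliver 3→0 → ∅
[28] propose(2,'p') → ∅
[29] deliver 2→3 → ∅
[30] deliver 3→2 → N2(prim v2 [-])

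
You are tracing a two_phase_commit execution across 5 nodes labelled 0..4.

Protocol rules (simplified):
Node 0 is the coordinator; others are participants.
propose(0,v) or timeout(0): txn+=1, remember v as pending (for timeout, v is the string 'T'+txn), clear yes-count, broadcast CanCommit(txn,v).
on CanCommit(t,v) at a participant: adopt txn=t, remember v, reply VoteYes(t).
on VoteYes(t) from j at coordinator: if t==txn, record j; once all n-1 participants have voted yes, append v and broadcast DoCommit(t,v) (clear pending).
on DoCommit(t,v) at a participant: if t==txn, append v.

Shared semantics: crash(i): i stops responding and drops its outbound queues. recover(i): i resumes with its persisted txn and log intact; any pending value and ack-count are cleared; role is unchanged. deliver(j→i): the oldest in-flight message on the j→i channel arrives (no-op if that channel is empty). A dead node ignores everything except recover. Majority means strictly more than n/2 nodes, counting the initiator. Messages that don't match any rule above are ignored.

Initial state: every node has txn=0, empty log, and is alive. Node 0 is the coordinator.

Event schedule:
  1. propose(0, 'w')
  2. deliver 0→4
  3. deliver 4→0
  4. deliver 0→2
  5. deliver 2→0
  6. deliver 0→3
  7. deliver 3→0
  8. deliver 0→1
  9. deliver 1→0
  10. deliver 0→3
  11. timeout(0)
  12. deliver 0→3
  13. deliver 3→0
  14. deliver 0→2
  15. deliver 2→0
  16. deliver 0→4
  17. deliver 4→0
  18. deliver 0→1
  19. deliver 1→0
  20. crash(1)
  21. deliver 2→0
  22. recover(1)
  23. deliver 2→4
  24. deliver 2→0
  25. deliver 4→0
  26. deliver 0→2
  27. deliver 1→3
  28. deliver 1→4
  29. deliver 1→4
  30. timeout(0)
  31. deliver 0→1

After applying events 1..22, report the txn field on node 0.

after 1 — propose(0,'w'): n0:coor/t1/[-]
after 2 — deliver 0→4: n4:part/t1/[-]
after 3 — deliver 4→0: ·
after 4 — deliver 0→2: n2:part/t1/[-]
after 5 — deliver 2→0: ·
after 6 — deliver 0→3: n3:part/t1/[-]
after 7 — deliver 3→0: ·
after 8 — deliver 0→1: n1:part/t1/[-]
after 9 — deliver 1→0: n0:coor/t1/[w]
after 10 — deliver 0→3: n3:part/t1/[w]
after 11 — timeout(0): n0:coor/t2/[w]
after 12 — deliver 0→3: n3:part/t2/[w]
after 13 — deliver 3→0: ·
after 14 — deliver 0→2: n2:part/t1/[w]
after 15 — deliver 2→0: ·
after 16 — deliver 0→4: n4:part/t1/[w]
after 17 — deliver 4→0: ·
after 18 — deliver 0→1: n1:part/t1/[w]
after 19 — deliver 1→0: ·
after 20 — crash(1): n1:✗part/t1/[w]
after 21 — deliver 2→0: ·
after 22 — recover(1): n1:part/t1/[w]

2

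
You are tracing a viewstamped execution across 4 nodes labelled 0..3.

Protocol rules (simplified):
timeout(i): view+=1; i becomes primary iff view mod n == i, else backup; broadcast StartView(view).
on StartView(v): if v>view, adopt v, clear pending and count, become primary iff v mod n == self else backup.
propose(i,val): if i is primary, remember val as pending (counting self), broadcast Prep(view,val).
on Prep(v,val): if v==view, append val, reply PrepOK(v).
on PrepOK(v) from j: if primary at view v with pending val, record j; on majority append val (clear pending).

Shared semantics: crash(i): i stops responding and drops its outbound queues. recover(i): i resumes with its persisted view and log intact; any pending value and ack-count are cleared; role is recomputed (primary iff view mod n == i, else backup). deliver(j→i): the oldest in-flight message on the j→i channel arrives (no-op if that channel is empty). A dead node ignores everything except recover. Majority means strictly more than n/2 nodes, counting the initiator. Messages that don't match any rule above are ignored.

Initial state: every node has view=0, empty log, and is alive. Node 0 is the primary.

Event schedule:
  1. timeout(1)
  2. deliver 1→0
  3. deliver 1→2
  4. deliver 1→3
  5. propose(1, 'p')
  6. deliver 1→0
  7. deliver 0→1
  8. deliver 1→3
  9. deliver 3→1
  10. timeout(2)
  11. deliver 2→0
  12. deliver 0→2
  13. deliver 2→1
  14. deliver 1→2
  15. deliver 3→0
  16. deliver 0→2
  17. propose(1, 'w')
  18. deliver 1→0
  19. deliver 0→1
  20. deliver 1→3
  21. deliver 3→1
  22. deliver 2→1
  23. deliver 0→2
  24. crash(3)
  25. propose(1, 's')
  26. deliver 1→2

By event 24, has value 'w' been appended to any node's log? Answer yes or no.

no

[1] timeout(1) → N1(prim v1 [-])
[2] deliver 1→0 → N0(back v1 [-])
[3] deliver 1→2 → N2(back v1 [-])
[4] deliver 1→3 → N3(back v1 [-])
[5] propose(1,'p') → ∅
[6] deliver 1→0 → N0(back v1 [p])
[7] deliver 0→1 → ∅
[8] deliver 1→3 → N3(back v1 [p])
[9] deliver 3→1 → N1(prim v1 [p])
[10] timeout(2) → N2(prim v2 [-])
[11] deliver 2→0 → N0(back v2 [p])
[12] deliver 0→2 → ∅
[13] deliver 2→1 → N1(back v2 [p])
[14] deliver 1→2 → ∅
[15] deliver 3→0 → ∅
[16] deliver 0→2 → ∅
[17] propose(1,'w') → ∅
[18] deliver 1→0 → ∅
[19] deliver 0→1 → ∅
[20] deliver 1→3 → ∅
[21] deliver 3→1 → ∅
[22] deliver 2→1 → ∅
[23] deliver 0→2 → ∅
[24] crash(3) → N3(✗back v1 [p])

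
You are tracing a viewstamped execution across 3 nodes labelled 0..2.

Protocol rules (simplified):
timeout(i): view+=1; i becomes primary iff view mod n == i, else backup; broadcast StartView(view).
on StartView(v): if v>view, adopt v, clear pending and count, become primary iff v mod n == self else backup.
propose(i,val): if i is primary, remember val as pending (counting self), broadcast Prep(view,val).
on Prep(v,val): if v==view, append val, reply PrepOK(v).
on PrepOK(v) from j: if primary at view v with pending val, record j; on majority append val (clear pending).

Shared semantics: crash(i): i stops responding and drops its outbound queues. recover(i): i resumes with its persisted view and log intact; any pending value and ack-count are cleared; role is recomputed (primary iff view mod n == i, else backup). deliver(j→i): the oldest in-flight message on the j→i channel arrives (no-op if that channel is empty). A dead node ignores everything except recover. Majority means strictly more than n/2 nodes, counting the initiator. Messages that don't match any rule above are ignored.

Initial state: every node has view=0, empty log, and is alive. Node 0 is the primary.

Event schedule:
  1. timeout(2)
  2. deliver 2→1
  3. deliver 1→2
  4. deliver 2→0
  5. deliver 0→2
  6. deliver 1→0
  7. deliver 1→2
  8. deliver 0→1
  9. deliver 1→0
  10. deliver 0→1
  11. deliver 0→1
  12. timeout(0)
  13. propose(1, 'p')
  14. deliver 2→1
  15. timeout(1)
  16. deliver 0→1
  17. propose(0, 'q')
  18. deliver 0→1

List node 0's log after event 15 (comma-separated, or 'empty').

step 1 timeout(2): 2={back,v=1,log=-}
step 2 deliver 2→1: 1={prim,v=1,log=-}
step 3 deliver 1→2: —
step 4 deliver 2→0: 0={back,v=1,log=-}
step 5 deliver 0→2: —
step 6 deliver 1→0: —
step 7 deliver 1→2: —
step 8 deliver 0→1: —
step 9 deliver 1→0: —
step 10 deliver 0→1: —
step 11 deliver 0→1: —
step 12 timeout(0): 0={back,v=2,log=-}
step 13 propose(1,'p'): —
step 14 deliver 2→1: —
step 15 timeout(1): 1={back,v=2,log=-}

empty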